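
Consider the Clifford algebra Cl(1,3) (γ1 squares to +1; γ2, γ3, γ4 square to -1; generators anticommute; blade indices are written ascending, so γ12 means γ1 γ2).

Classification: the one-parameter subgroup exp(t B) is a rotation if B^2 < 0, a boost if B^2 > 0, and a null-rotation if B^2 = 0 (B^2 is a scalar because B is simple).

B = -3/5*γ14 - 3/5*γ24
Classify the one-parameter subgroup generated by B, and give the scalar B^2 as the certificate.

B^2 term by term: the squares give (-3/5)^2*(γ14)^2 + (-3/5)^2*(γ24)^2 = 9/25*(+1) + 9/25*(-1) = 0 (each basis 2-blade squares to minus the product of its generators' squares); cross terms between blades sharing an index anticommute and cancel. So B^2 = 0.
Answer: null-rotation, certificate B^2 = 0. The scalar 0 is the complete invariant here: its sign names the subgroup type.


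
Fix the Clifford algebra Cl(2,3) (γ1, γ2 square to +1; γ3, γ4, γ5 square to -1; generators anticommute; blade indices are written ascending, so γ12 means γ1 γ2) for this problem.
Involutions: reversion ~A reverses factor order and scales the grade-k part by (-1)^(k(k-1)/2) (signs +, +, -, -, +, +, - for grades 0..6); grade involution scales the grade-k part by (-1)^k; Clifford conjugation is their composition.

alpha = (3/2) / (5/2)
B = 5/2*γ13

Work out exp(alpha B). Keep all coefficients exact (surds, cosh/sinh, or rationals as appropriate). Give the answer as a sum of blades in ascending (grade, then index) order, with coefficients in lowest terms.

B^2 = (5/2)^2*(γ13)^2 = 25/4*(+1) = 25/4 (a basis 2-blade squares to minus the product of its generators' squares).
B^2 = 25/4 — hyperbolic case — the even/odd split gives cosh and sinh: l = 5/2, alpha*l = 3/2, so exp(alpha B) = cosh(3/2) + (sinh(3/2)/(5/2))*B = cosh(3/2) + (2*sinh(3/2)/5)*B.
Answer: cosh(3/2) + sinh(3/2)*γ13


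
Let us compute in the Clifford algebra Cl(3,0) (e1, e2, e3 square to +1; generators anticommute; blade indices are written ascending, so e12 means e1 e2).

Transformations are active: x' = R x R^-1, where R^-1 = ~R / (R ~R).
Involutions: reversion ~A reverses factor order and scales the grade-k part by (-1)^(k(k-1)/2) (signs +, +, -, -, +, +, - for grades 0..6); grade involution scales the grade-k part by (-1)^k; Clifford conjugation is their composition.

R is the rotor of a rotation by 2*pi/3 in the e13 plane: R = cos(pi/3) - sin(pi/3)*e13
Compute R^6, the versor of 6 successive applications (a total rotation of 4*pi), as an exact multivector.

Half-angle bookkeeping: 6 applications in e13 add up to rotor phase 6*pi/3 = 2*pi, so R^6 = cos(2*pi) - sin(2*pi)*e13.
cos(2*pi) = 1 and sin(2*pi) = 0, so R^6 = 1. The total rotation 4*pi is 2 full turns, so every vector returns to itself, yet the rotor is +1, back on the identity sheet (an even number of 2*pi turns).
Answer: 1


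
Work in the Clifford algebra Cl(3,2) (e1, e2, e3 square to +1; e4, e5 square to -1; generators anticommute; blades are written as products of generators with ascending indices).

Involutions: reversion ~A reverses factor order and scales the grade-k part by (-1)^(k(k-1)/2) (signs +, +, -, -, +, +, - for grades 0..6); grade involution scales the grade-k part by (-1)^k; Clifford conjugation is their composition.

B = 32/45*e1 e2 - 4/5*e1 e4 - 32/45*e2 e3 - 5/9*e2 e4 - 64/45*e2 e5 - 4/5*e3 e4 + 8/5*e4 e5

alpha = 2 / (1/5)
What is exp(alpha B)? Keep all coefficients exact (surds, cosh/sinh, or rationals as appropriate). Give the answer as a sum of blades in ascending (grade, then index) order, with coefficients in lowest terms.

B^2 term by term: the squares give (32/45)^2*(e1 e2)^2 + (-4/5)^2*(e1 e4)^2 + (-32/45)^2*(e2 e3)^2 + (-5/9)^2*(e2 e4)^2 + (-64/45)^2*(e2 e5)^2 + (-4/5)^2*(e3 e4)^2 + (8/5)^2*(e4 e5)^2 = 1024/2025*(-1) + 16/25*(+1) + 1024/2025*(-1) + 25/81*(+1) + 4096/2025*(+1) + 16/25*(+1) + 64/25*(-1) = 1/25 (each basis 2-blade squares to minus the product of its generators' squares); cross terms between blades sharing an index anticommute and cancel; the commuting (index-disjoint) pairs give grade-4 terms 2*c*c'*(blade product), which cancel blade by blade — e1 e2 e3 e4: -256/225 + 256/225 = 0; e1 e2 e4 e5: 512/225 - 512/225 = 0; e2 e3 e4 e5: -512/225 + 512/225 = 0 — confirming B is simple. So B^2 = 1/25.
B^2 = 1/25 — B^2 > 0, so the exponential closes hyperbolically: l = 1/5, alpha*l = 2, so exp(alpha B) = cosh(2) + (sinh(2)/(1/5))*B = cosh(2) + (5*sinh(2))*B.
Answer: cosh(2) + 32*sinh(2)/9*e1 e2 - 4*sinh(2)*e1 e4 - 32*sinh(2)/9*e2 e3 - 25*sinh(2)/9*e2 e4 - 64*sinh(2)/9*e2 e5 - 4*sinh(2)*e3 e4 + 8*sinh(2)*e4 e5


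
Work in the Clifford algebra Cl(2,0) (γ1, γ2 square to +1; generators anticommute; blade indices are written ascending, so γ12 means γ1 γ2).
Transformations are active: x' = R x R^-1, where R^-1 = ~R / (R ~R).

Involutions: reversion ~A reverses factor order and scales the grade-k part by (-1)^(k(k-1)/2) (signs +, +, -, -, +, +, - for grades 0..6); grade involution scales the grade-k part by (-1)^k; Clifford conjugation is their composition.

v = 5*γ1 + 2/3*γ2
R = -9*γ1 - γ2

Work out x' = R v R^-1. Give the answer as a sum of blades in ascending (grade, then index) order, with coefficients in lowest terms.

~R = -9*γ1 - γ2, and R ~R = 82, so R^-1 = ~R / (82).
R v = -137/3 - γ12
Answer: 206/41*γ1 + 55/123*γ2


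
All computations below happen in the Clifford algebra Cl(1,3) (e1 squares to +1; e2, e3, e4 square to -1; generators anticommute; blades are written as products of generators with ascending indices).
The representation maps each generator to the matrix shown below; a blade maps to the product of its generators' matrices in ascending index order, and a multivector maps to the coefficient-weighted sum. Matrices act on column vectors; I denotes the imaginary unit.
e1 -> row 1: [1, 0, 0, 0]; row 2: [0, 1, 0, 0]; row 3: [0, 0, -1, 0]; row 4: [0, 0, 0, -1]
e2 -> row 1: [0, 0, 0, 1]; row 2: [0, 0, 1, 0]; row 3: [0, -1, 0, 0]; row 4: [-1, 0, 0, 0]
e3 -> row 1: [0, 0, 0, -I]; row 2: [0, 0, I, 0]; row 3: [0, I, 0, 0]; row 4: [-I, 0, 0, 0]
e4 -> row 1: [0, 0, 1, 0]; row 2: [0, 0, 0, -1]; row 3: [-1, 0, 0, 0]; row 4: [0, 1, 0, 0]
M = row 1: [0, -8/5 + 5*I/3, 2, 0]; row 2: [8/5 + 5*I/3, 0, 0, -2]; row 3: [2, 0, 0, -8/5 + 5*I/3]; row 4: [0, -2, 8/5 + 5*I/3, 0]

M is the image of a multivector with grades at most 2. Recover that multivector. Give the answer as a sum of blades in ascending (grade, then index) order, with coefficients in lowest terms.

Method: the blade images are trace-orthogonal — tr(rho(e_A) rho(e_B)^-1) = 4 if A = B and 0 otherwise — and rho(e_A)^-1 = (e_A)^2 * rho(e_A) with (e_A)^2 = +1 or -1, so the coefficient of e_A in the preimage is (e_A)^2 * tr(M rho(e_A))/4.
Nonzero projections over blades of grade <= 2: e1 e4: (e1 e4)^2 = +1, tr(M rho(e1 e4)) = 8, coefficient 2; e2 e4: (e2 e4)^2 = -1, tr(M rho(e2 e4)) = 32/5, coefficient -8/5; e3 e4: (e3 e4)^2 = -1, tr(M rho(e3 e4)) = 20/3, coefficient -5/3. Every other blade of grade <= 2 projects to 0.
Answer: 2*e1 e4 - 8/5*e2 e4 - 5/3*e3 e4


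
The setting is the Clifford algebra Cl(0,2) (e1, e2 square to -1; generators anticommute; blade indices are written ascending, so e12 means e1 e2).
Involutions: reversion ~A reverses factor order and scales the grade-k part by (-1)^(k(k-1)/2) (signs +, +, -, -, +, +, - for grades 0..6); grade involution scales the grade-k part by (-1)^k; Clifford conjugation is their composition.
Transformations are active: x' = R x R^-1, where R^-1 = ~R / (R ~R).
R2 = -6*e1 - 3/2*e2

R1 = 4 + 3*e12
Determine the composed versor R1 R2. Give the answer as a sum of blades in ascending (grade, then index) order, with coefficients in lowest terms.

Distribute over the terms of R1 (each basis-blade product reordered to ascending indices, repeated generators contracted through their squares):
(4) R2 = -24*e1 - 6*e2
(3*e12) R2 = 9/2*e1 - 18*e2
Summing the partial products and collecting blades:
Answer: -39/2*e1 - 24*e2


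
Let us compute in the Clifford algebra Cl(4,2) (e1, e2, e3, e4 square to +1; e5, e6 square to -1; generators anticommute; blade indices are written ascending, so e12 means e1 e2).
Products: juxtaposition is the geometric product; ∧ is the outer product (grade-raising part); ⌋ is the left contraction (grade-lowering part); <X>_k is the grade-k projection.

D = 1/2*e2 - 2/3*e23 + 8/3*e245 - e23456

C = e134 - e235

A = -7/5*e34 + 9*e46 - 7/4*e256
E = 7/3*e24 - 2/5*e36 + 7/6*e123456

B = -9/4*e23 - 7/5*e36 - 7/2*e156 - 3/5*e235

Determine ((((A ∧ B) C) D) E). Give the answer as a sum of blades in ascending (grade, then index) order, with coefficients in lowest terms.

step 1: -81/4*e2346 + 49/10*e13456 + 27/5*e23456
step 2: 27/5*e46 - 49/10*e56 + 81/4*e126 + 81/4*e456 + 49/10*e1246 + 27/5*e1256
step 3: -81/8*e16 + 81/4*e23 - 54*e26 + 27/5*e134 + 49/10*e135 - 27/2*e136 + 337/20*e146 + 473/30*e156 - 49/10*e234 + 27/5*e235 - 311/30*e246 + 239/20*e256 + 81/4*e1345 - 49/15*e1346 - 18/5*e1356 - 54*e1456 - 18/5*e2346 + 49/15*e2356 - 81/8*e2456 - 27/2*e23456
step 4: 423/20*e1 - 343/30*e3 + 2177/90*e6 + 1269/80*e13 + 1127/450*e14 - 141/25*e15 - 207/5*e23 + 69/25*e24 + 2303/450*e25 + 621/40*e26 - 189/4*e34 - 42/5*e36 - 126*e46 + 189/8*e56 + 63/5*e123 - 2359/60*e126 + 12409/600*e134 - 5209/900*e135 + 423/50*e146 - 1127/300*e156 - 20287/900*e234 - 8927/600*e235 - 207/20*e245 - 2303/300*e246 - 207/50*e256 - 63/5*e345 - 63/2*e356 + 1673/60*e456 + 189/4*e1235 - 343/45*e1236 - 189/8*e1246 + 126*e1256 + 423/5*e1345 - 1269/40*e1456 - 621/80*e2345 - 343/45*e3456 - 343/30*e12345 + 63/2*e12346 + 3311/90*e12456 + 42/5*e123456
Answer: 423/20*e1 - 343/30*e3 + 2177/90*e6 + 1269/80*e13 + 1127/450*e14 - 141/25*e15 - 207/5*e23 + 69/25*e24 + 2303/450*e25 + 621/40*e26 - 189/4*e34 - 42/5*e36 - 126*e46 + 189/8*e56 + 63/5*e123 - 2359/60*e126 + 12409/600*e134 - 5209/900*e135 + 423/50*e146 - 1127/300*e156 - 20287/900*e234 - 8927/600*e235 - 207/20*e245 - 2303/300*e246 - 207/50*e256 - 63/5*e345 - 63/2*e356 + 1673/60*e456 + 189/4*e1235 - 343/45*e1236 - 189/8*e1246 + 126*e1256 + 423/5*e1345 - 1269/40*e1456 - 621/80*e2345 - 343/45*e3456 - 343/30*e12345 + 63/2*e12346 + 3311/90*e12456 + 42/5*e123456


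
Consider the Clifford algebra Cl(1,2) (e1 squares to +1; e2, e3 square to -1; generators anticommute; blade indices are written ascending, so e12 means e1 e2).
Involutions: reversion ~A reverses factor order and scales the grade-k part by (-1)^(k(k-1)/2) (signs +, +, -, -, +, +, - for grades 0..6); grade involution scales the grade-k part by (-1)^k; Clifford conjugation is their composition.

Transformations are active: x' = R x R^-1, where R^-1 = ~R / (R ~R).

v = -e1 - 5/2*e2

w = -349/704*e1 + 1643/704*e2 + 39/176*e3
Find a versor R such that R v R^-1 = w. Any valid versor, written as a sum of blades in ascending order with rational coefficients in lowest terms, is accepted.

The midline construction: v and w both square to -21/4, so reflecting in their sum -1053/704*e1 - 117/704*e2 + 39/176*e3 exchanges them.
Answer: -1053/704*e1 - 117/704*e2 + 39/176*e3


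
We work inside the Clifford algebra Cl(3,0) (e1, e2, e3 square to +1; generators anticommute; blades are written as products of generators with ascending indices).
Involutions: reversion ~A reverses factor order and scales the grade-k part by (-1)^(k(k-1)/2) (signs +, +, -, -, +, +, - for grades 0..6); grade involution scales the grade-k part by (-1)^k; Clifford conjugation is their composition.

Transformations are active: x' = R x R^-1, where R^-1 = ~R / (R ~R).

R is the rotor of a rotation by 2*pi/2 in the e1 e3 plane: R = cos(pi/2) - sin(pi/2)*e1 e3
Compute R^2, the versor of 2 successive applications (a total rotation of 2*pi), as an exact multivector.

Half-angle bookkeeping: 2 applications in e1 e3 add up to rotor phase 2*pi/2 = pi, so R^2 = cos(pi) - sin(pi)*e1 e3.
cos(pi) = -1 and sin(pi) = 0, so R^2 = -1. The total rotation 2*pi is 1 full turn, so every vector returns to itself, yet the rotor is -1, on the OTHER sheet of the double cover (an odd number of 2*pi turns).
Answer: -1


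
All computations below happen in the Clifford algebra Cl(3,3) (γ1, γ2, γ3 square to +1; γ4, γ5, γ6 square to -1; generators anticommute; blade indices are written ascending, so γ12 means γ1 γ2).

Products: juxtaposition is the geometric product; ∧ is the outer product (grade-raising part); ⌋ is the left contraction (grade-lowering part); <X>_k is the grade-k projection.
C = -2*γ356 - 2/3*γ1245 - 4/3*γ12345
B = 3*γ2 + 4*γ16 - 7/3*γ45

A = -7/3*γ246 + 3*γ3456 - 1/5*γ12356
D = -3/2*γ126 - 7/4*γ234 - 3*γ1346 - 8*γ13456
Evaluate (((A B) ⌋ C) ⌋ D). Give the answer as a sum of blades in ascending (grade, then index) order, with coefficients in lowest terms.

step 1: 7*γ36 - 7*γ46 - 28/3*γ124 + 4/5*γ235 - 49/9*γ256 - 12*γ1345 + 3/5*γ1356 + 7/15*γ12346 + 9*γ23456
step 2: -16*γ2 + 182/9*γ5 - 16/15*γ14 - 112/9*γ35
step 3: -24*γ16 + 28*γ34 - 16/5*γ36 - 896/9*γ146 - 128/15*γ356 - 1456/9*γ1346
Answer: -24*γ16 + 28*γ34 - 16/5*γ36 - 896/9*γ146 - 128/15*γ356 - 1456/9*γ1346


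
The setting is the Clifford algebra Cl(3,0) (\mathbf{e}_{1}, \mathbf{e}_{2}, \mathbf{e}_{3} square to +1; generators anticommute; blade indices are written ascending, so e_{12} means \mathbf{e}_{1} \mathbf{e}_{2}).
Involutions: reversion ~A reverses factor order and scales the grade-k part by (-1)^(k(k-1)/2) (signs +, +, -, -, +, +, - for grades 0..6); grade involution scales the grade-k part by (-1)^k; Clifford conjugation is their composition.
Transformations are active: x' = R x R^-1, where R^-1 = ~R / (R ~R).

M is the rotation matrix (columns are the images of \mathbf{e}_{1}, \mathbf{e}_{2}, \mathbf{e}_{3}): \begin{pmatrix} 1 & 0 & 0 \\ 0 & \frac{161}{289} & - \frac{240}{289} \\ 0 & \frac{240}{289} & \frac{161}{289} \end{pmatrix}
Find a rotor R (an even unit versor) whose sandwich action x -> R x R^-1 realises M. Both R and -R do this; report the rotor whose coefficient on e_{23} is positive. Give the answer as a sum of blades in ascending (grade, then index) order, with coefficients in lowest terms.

Method: write R = a + b12*e_{12} + b13*e_{13} + b23*e_{23} with a^2 + b12^2 + b13^2 + b23^2 = 1 (so R^-1 = ~R). Expanding the columns R e_j ~R gives tr M = 4a^2 - 1 and, from the antisymmetric part, M21 - M12 = -4a*b12, M13 - M31 = 4a*b13, M32 - M23 = -4a*b23.
Here tr M = \frac{611}{289}, so a^2 = (1 + tr M)/4 = \frac{225}{289} and a = ±\frac{15}{17}. Taking a = \frac{15}{17}: M21 - M12 = 0, M13 - M31 = 0, M32 - M23 = \frac{480}{289}, giving b12 = 0, b13 = 0, b23 = -\frac{8}{17}, i.e. R = \frac{15}{17} - \frac{8}{17} e_{23}.
Its e_{23} coefficient is negative, so report the other preimage -R.
Answer: -\frac{15}{17} + \frac{8}{17} e_{23}. Recall the cover is two-to-one: with M of trace \frac{611}{289}, both preimages act alike, and the stated e_{23} sign chooses the sheet.


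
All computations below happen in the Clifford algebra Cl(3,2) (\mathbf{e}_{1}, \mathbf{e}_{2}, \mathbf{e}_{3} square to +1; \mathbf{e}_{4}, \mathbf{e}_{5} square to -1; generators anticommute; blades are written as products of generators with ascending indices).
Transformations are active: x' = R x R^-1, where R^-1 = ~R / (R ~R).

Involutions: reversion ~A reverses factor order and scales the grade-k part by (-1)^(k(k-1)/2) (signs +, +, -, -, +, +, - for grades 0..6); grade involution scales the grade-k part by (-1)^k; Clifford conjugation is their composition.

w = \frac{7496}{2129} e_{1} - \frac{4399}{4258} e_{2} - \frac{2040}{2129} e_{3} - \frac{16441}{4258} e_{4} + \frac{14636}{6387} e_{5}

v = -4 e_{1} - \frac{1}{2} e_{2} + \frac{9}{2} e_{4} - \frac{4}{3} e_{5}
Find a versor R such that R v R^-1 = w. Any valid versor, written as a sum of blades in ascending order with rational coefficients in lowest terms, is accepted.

Reasoning: v^2 = w^2 = -\frac{52}{9} since conjugation preserves the quadratic form; R = v + w = -\frac{1020}{2129} e_{1} - \frac{3264}{2129} e_{2} - \frac{2040}{2129} e_{3} + \frac{1360}{2129} e_{4} + \frac{2040}{2129} e_{5} is then valid when invertible, keeping its own part and reversing (v - w)/2.
Answer: -\frac{1020}{2129} e_{1} - \frac{3264}{2129} e_{2} - \frac{2040}{2129} e_{3} + \frac{1360}{2129} e_{4} + \frac{2040}{2129} e_{5}


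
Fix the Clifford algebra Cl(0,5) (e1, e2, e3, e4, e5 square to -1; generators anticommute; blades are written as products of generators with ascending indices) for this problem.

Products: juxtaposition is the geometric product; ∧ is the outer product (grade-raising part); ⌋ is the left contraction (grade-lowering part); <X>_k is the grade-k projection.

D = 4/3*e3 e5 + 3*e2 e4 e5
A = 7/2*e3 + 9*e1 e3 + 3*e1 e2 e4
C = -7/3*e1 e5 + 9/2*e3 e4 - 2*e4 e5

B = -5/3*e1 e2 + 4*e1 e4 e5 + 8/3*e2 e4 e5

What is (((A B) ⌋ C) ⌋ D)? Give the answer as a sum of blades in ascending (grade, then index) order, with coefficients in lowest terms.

step 1: 5*e4 - 8*e1 e5 + 15*e2 e3 + 12*e2 e5 - 35/6*e1 e2 e3 + 36*e3 e4 e5 - 14*e1 e3 e4 e5 - 28/3*e2 e3 e4 e5 - 24*e1 e2 e3 e4 e5
step 2: -56/3 + 45/2*e3 + 10*e5
step 3: 40/3*e3 - 30*e5 - 30*e2 e4 - 224/9*e3 e5 - 56*e2 e4 e5
Answer: 40/3*e3 - 30*e5 - 30*e2 e4 - 224/9*e3 e5 - 56*e2 e4 e5


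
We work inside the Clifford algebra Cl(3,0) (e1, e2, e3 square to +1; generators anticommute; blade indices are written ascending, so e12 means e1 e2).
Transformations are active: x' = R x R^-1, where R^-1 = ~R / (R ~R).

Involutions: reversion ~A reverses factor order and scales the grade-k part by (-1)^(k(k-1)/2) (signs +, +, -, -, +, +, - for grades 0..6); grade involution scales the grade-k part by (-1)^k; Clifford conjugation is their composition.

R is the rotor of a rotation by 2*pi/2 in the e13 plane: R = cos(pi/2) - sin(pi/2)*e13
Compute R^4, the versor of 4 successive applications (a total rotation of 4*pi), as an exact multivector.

The rotor phase is half the rotation angle and phases add under composition, so 4 steps in the e13 plane accumulate phase 4*(pi/2) = 2*pi: R^4 = cos(2*pi) - sin(2*pi)*e13.
cos(2*pi) = 1 and sin(2*pi) = 0, so R^4 = 1. The total rotation 4*pi is 2 full turns, so every vector returns to itself, yet the rotor is +1, back on the identity sheet (an even number of 2*pi turns).
Answer: 1


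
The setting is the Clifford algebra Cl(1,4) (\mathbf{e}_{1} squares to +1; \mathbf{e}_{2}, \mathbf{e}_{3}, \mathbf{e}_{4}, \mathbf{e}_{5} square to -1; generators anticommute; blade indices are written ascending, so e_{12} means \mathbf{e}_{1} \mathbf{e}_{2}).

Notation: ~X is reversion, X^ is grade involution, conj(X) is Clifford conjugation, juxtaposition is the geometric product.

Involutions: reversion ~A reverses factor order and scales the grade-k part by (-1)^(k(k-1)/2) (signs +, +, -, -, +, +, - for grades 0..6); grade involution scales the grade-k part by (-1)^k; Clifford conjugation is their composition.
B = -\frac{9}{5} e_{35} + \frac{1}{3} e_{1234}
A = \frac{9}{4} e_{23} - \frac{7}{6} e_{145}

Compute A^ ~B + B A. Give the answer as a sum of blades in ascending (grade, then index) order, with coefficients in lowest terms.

first term: -\frac{3}{4} e_{14} - \frac{81}{20} e_{25} - \frac{21}{10} e_{134} + \frac{7}{18} e_{235}
second term: -\frac{3}{4} e_{14} - \frac{81}{20} e_{25} + \frac{21}{10} e_{134} - \frac{7}{18} e_{235}
Answer: -\frac{3}{2} e_{14} - \frac{81}{10} e_{25}


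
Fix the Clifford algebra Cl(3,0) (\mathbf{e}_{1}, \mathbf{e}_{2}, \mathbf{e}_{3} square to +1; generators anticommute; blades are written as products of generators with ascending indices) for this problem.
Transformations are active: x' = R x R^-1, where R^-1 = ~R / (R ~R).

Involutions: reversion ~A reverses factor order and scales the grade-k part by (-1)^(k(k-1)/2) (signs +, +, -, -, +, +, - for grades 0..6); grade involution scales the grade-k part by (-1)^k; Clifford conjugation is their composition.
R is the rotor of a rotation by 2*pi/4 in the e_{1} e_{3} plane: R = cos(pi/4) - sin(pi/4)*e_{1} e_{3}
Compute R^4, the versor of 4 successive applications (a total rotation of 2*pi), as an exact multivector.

Rotor phase runs at HALF the rotation angle; powers of one rotor simply add phase, so after 4 steps in e_{1} e_{3} the phase is 4*pi/4 = \pi and R^4 = cos(\pi) - sin(\pi)*e_{1} e_{3}.
cos(\pi) = -1 and sin(\pi) = 0, so R^4 = -1. The total rotation 2*pi is 1 full turn, so every vector returns to itself, yet the rotor is -1, on the OTHER sheet of the double cover (an odd number of 2*pi turns).
Answer: -1


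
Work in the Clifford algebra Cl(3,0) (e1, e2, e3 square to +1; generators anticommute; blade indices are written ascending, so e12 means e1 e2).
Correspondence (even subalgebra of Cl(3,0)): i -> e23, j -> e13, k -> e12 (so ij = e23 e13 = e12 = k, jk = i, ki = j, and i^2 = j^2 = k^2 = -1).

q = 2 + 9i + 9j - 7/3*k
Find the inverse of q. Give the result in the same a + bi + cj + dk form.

In blades: q = 2 - 7/3*e12 + 9*e13 + 9*e23.
With qbar = 2 + 7/3*e12 - 9*e13 - 9*e23 (scalar fixed, mapped units negated), q qbar = 1543/9 (the sum of squared coefficients), so q^-1 = qbar / (1543/9) = 18/1543 + 21/1543*e12 - 81/1543*e13 - 81/1543*e23; translating back:
Answer: 18/1543 - 81/1543*i - 81/1543*j + 21/1543*k


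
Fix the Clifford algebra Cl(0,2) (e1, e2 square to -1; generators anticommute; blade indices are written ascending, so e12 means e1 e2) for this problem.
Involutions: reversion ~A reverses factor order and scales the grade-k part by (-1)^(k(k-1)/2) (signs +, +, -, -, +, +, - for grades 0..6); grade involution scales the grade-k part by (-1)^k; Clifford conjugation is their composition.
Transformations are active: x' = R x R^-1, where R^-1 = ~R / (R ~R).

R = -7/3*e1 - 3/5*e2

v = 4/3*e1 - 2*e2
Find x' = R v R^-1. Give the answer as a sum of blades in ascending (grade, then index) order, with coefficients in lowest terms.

~R = -7/3*e1 - 3/5*e2, and R ~R = -1306/225, so R^-1 = ~R / (-1306/225).
R v = 86/45 + 82/15*e12
Answer: 398/1959*e1 + 1564/653*e2


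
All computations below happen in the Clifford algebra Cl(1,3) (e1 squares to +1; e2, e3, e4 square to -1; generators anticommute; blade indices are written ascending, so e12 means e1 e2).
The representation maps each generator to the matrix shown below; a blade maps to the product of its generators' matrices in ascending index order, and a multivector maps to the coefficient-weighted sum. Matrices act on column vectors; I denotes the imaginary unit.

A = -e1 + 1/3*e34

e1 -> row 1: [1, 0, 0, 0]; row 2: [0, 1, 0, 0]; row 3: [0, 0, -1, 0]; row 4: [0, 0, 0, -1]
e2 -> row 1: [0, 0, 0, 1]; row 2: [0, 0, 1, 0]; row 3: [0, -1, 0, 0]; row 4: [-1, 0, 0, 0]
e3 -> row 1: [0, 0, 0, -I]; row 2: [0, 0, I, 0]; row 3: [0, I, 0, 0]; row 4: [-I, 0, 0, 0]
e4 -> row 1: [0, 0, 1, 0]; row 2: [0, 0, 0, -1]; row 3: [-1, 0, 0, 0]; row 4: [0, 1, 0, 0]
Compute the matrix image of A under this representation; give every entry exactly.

Bivector images (products of the table entries): rho(e34) = rho(e3)rho(e4) = row 1: [0, -I, 0, 0]; row 2: [-I, 0, 0, 0]; row 3: [0, 0, 0, -I]; row 4: [0, 0, -I, 0].
M = (-1)*rho(e1) + (1/3)*rho(e34), summed entrywise:
Answer: row 1: [-1, -I/3, 0, 0]; row 2: [-I/3, -1, 0, 0]; row 3: [0, 0, 1, -I/3]; row 4: [0, 0, -I/3, 1]


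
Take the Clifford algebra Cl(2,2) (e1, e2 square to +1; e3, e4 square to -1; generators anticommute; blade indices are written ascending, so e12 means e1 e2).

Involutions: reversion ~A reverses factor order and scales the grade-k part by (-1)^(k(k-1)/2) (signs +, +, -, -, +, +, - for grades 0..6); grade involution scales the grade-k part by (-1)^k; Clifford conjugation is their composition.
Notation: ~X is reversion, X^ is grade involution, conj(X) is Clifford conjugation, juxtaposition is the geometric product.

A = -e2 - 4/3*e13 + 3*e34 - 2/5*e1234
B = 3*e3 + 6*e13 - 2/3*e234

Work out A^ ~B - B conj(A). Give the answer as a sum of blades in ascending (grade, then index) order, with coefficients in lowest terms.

first term: 8 + 64/15*e1 - 2*e2 + 9*e4 - 18*e14 + 3*e23 - 12/5*e24 + 2/3*e34 + 6*e123 - 94/45*e124
second term: 8 + 64/15*e1 - 2*e2 + 9*e4 + 18*e14 - 3*e23 + 12/5*e24 - 2/3*e34 - 6*e123 + 94/45*e124
Answer: -36*e14 + 6*e23 - 24/5*e24 + 4/3*e34 + 12*e123 - 188/45*e124


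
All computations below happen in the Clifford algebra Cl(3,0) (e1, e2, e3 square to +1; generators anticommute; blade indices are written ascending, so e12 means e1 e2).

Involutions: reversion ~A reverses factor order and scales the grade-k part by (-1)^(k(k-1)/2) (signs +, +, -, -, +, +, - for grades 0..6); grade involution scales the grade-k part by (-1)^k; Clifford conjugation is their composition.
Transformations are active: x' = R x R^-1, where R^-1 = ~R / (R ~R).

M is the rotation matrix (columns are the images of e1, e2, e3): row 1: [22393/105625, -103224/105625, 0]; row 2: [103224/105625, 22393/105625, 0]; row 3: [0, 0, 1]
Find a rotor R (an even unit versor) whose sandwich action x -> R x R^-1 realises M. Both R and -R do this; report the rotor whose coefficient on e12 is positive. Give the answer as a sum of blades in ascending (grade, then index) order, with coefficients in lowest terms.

Method: write R = a + b12*e12 + b13*e13 + b23*e23 with a^2 + b12^2 + b13^2 + b23^2 = 1 (so R^-1 = ~R). Expanding the columns R e_j ~R gives tr M = 4a^2 - 1 and, from the antisymmetric part, M21 - M12 = -4a*b12, M13 - M31 = 4a*b13, M32 - M23 = -4a*b23.
Here tr M = 150411/105625, so a^2 = (1 + tr M)/4 = 64009/105625 and a = ±253/325. Taking a = 253/325: M21 - M12 = 206448/105625, M13 - M31 = 0, M32 - M23 = 0, giving b12 = -204/325, b13 = 0, b23 = 0, i.e. R = 253/325 - 204/325*e12.
Its e12 coefficient is negative, so report the other preimage -R.
Answer: -253/325 + 204/325*e12. Sheet selection: the two-to-one cover makes ±R indistinguishable at the matrix level (trace 150411/105625), so uniqueness comes from the required sign on e12.


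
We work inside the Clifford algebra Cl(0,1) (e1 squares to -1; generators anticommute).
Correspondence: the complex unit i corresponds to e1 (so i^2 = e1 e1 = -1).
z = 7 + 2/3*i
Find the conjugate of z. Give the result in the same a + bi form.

In blades: z = 7 + 2/3*e1.
Conjugation here is Clifford conjugation: the scalar is fixed and the grade-1 and grade-2 blades all flip sign, giving 7 - 2/3*e1; translating back:
Answer: 7 - 2/3*i


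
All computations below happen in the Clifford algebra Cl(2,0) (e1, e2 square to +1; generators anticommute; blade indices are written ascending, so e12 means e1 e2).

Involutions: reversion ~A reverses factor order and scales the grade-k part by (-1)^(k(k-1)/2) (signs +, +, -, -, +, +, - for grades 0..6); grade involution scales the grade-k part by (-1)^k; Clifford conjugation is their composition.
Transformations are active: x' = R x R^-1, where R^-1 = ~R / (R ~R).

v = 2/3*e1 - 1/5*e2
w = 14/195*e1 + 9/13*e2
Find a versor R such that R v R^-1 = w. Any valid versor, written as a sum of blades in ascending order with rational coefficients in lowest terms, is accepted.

Since q(v) = q(w) = 109/225, the sum R = v + w = 48/65*e1 + 32/65*e2 does the job whenever invertible.
Answer: 48/65*e1 + 32/65*e2


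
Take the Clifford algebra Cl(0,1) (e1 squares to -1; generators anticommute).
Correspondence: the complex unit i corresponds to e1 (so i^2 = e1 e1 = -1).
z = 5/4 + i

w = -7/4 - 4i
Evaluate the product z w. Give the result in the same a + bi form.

In blades: z = 5/4 + e1, w = -7/4 - 4*e1.
Distribute z over w term by term (generator squares from the signature, products reordered to ascending indices): (5/4)*w = -35/16 - 5*e1; (e1)*w = 4 - 7/4*e1.
Sum: 29/16 - 27/4*e1; translating back through the correspondence:
Answer: 29/16 - 27/4*i


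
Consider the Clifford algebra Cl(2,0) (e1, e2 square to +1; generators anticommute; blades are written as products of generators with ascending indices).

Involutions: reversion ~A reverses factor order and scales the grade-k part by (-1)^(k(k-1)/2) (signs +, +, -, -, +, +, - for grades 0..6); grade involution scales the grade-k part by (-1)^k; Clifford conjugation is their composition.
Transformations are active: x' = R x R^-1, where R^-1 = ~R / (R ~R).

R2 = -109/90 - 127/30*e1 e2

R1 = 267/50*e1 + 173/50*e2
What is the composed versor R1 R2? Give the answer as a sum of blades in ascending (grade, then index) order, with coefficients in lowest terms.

Distribute over the terms of R1 (each basis-blade product reordered to ascending indices, repeated generators contracted through their squares):
(267/50*e1) R2 = -9701/1500*e1 - 11303/500*e2
(173/50*e2) R2 = 21971/1500*e1 - 18857/4500*e2
Summing the partial products and collecting blades:
Answer: 409/50*e1 - 30146/1125*e2


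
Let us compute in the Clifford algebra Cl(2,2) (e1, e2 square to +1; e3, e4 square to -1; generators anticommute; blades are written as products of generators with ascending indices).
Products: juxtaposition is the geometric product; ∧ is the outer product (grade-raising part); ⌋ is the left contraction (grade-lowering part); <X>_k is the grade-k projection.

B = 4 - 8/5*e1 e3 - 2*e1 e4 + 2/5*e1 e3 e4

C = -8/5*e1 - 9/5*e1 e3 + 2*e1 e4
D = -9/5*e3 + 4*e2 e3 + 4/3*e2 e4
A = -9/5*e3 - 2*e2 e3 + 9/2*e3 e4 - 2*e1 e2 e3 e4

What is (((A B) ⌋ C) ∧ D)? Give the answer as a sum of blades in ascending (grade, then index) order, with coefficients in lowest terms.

step 1: 27/25*e1 - 4/5*e2 - 36/5*e3 - 16/5*e1 e2 + 9*e1 e3 - 198/25*e1 e4 - 4*e2 e3 - 16/5*e2 e4 + 18*e3 e4 + 4/5*e1 e2 e4 - 18/5*e1 e3 e4 - 4*e1 e2 e3 e4
step 2: -4221/125 + 324/25*e1 - 243/125*e3 + 54/25*e4
step 3: 37989/625*e3 - 2916/125*e1 e3 - 16884/125*e2 e3 - 5628/125*e2 e4 + 486/125*e3 e4 + 1296/25*e1 e2 e3 + 432/25*e1 e2 e4 + 1404/125*e2 e3 e4
Answer: 37989/625*e3 - 2916/125*e1 e3 - 16884/125*e2 e3 - 5628/125*e2 e4 + 486/125*e3 e4 + 1296/25*e1 e2 e3 + 432/25*e1 e2 e4 + 1404/125*e2 e3 e4


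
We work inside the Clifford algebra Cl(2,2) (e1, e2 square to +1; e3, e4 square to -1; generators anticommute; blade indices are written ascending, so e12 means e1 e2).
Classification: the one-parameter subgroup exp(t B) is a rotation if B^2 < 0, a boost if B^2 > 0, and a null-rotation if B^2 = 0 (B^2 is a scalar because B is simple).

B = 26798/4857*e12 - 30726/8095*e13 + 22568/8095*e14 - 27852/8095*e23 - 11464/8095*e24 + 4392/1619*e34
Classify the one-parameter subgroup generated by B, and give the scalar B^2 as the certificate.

B^2 term by term: the squares give (26798/4857)^2*(e12)^2 + (-30726/8095)^2*(e13)^2 + (22568/8095)^2*(e14)^2 + (-27852/8095)^2*(e23)^2 + (-11464/8095)^2*(e24)^2 + (4392/1619)^2*(e34)^2 = 718132804/23590449*(-1) + 944087076/65529025*(+1) + 509314624/65529025*(+1) + 775733904/65529025*(+1) + 131423296/65529025*(+1) + 19289664/2621161*(-1) = -16/9 (each basis 2-blade squares to minus the product of its generators' squares); cross terms between blades sharing an index anticommute and cancel; the commuting (index-disjoint) pairs give grade-4 terms 2*c*c'*(blade product), which cancel blade by blade — e1234: 78464544/2621161 - 704485728/65529025 - 1257127872/65529025 = 0 — confirming B is simple. So B^2 = -16/9.
Answer: rotation, certificate B^2 = -16/9. Key observation: B^2 = -16/9 is a conjugation invariant, so its sign decides the class regardless of the surface form of B.


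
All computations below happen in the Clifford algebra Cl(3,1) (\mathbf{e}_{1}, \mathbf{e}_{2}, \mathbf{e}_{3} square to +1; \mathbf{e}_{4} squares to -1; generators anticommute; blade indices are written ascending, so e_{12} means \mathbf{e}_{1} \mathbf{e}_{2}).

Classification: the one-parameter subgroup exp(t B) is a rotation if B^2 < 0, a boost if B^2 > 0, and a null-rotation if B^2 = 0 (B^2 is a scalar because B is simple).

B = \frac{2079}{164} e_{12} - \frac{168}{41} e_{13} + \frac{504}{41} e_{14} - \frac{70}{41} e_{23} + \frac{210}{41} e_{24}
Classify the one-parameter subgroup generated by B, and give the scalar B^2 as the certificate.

B^2 term by term: the squares give (\frac{2079}{164})^2*(e_{12})^2 + (-\frac{168}{41})^2*(e_{13})^2 + (\frac{504}{41})^2*(e_{14})^2 + (-\frac{70}{41})^2*(e_{23})^2 + (\frac{210}{41})^2*(e_{24})^2 = \frac{4322241}{26896}*(-1) + \frac{28224}{1681}*(-1) + \frac{254016}{1681}*(+1) + \frac{4900}{1681}*(-1) + \frac{44100}{1681}*(+1) = -\frac{49}{16} (each basis 2-blade squares to minus the product of its generators' squares); cross terms between blades sharing an index anticommute and cancel; the commuting (index-disjoint) pairs give grade-4 terms 2*c*c'*(blade product), which cancel blade by blade — e_{1234}: \frac{70560}{1681} - \frac{70560}{1681} = 0 — confirming B is simple. So B^2 = -\frac{49}{16}.
Answer: rotation, certificate B^2 = -\frac{49}{16}. Because -\frac{49}{16} is invariant under every versor sandwich, the classification follows from its sign alone.


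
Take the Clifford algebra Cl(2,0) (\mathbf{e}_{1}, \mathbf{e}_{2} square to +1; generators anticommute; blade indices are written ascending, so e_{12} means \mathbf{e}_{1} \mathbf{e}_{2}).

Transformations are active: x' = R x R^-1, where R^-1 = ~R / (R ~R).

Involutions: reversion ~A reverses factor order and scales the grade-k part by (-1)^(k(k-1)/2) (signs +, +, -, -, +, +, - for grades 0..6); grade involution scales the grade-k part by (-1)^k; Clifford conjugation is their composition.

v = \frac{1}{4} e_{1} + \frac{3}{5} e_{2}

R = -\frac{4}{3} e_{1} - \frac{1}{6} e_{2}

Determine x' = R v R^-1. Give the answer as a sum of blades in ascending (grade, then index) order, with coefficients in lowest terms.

~R = -\frac{4}{3} e_{1} - \frac{1}{6} e_{2}, and R ~R = \frac{65}{36}, so R^-1 = ~R / (\frac{65}{36}).
R v = -\frac{13}{30} - \frac{91}{120} e_{12}
Answer: \frac{39}{100} e_{1} - \frac{13}{25} e_{2}


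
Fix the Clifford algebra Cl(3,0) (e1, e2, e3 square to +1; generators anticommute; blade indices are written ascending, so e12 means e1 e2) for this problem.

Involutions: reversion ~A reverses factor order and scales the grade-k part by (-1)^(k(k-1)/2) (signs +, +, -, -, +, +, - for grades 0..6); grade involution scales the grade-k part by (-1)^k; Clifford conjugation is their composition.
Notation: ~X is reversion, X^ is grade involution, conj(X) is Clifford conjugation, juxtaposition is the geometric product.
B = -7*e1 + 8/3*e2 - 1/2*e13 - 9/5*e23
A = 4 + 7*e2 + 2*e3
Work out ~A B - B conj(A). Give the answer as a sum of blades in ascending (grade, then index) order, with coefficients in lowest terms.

first term: 56/3 - 27*e1 + 214/15*e2 - 63/5*e3 + 49*e12 + 12*e13 - 188/15*e23 + 7/2*e123
second term: -56/3 - 27*e1 + 214/15*e2 - 63/5*e3 + 49*e12 + 12*e13 - 188/15*e23 - 7/2*e123
Answer: 112/3 + 7*e123


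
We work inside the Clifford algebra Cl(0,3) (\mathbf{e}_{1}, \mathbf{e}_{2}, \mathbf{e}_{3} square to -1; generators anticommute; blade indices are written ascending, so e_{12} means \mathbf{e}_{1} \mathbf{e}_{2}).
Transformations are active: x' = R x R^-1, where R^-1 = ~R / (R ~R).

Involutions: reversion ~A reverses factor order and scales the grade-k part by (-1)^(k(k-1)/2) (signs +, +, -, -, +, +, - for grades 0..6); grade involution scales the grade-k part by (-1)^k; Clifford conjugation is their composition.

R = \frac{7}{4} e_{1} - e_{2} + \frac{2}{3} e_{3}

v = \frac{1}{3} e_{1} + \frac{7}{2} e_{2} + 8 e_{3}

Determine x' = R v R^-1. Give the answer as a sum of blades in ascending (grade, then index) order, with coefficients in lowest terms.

~R = \frac{7}{4} e_{1} - e_{2} + \frac{2}{3} e_{3}, and R ~R = -\frac{649}{144}, so R^-1 = ~R / (-\frac{649}{144}).
R v = -\frac{29}{12} + \frac{155}{24} e_{12} + \frac{124}{9} e_{13} - \frac{31}{3} e_{23}
Answer: \frac{3005}{1947} e_{1} - \frac{5935}{1298} e_{2} - \frac{4728}{649} e_{3}


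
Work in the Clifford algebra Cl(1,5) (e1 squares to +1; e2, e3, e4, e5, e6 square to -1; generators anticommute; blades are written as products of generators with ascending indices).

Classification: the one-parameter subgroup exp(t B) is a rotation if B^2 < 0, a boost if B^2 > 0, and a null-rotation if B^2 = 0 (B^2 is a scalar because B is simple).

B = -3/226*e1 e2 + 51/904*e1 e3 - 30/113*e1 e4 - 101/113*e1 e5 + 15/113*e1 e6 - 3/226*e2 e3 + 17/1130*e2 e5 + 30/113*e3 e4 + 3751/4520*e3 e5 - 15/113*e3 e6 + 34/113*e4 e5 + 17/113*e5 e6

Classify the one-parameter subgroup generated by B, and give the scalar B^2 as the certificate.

B^2 term by term: the squares give (-3/226)^2*(e1 e2)^2 + (51/904)^2*(e1 e3)^2 + (-30/113)^2*(e1 e4)^2 + (-101/113)^2*(e1 e5)^2 + (15/113)^2*(e1 e6)^2 + (-3/226)^2*(e2 e3)^2 + (17/1130)^2*(e2 e5)^2 + (30/113)^2*(e3 e4)^2 + (3751/4520)^2*(e3 e5)^2 + (-15/113)^2*(e3 e6)^2 + (34/113)^2*(e4 e5)^2 + (17/113)^2*(e5 e6)^2 = 9/51076*(+1) + 2601/817216*(+1) + 900/12769*(+1) + 10201/12769*(+1) + 225/12769*(+1) + 9/51076*(-1) + 289/1276900*(-1) + 900/12769*(-1) + 14070001/20430400*(-1) + 225/12769*(-1) + 1156/12769*(-1) + 289/12769*(-1) = 0 (each basis 2-blade squares to minus the product of its generators' squares); cross terms between blades sharing an index anticommute and cancel; the commuting (index-disjoint) pairs give grade-4 terms 2*c*c'*(blade product), which cancel blade by blade — e1 e2 e3 e4: -90/12769 + 90/12769 = 0; e1 e2 e3 e5: -11253/510760 - 867/510760 + 303/12769 = 0; e1 e2 e3 e6: 45/12769 - 45/12769 = 0; e1 e2 e4 e5: -102/12769 + 102/12769 = 0; e1 e2 e5 e6: -51/12769 + 51/12769 = 0; e1 e3 e4 e5: 867/25538 + 11253/25538 - 6060/12769 = 0; e1 e3 e4 e6: -900/12769 + 900/12769 = 0; e1 e3 e5 e6: 867/51076 - 3030/12769 + 11253/51076 = 0; e1 e4 e5 e6: -1020/12769 + 1020/12769 = 0; e2 e3 e4 e5: -102/12769 + 102/12769 = 0; e2 e3 e5 e6: -51/12769 + 51/12769 = 0; e3 e4 e5 e6: 1020/12769 - 1020/12769 = 0 — confirming B is simple. So B^2 = 0.
Answer: null-rotation, certificate B^2 = 0. No conjugation can change B^2 = 0; the sign gives the class.


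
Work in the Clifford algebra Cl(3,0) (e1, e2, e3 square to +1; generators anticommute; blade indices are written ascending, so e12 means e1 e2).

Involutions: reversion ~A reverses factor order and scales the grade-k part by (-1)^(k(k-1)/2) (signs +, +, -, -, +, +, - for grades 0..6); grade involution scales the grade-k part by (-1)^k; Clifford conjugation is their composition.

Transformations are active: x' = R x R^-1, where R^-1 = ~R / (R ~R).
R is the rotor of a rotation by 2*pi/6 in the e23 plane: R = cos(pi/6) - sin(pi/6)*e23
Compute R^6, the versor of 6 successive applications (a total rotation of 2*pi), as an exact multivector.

The rotor phase is half the rotation angle and phases add under composition, so 6 steps in the e23 plane accumulate phase 6*(pi/6) = pi: R^6 = cos(pi) - sin(pi)*e23.
cos(pi) = -1 and sin(pi) = 0, so R^6 = -1. The total rotation 2*pi is 1 full turn, so every vector returns to itself, yet the rotor is -1, on the OTHER sheet of the double cover (an odd number of 2*pi turns).
Answer: -1


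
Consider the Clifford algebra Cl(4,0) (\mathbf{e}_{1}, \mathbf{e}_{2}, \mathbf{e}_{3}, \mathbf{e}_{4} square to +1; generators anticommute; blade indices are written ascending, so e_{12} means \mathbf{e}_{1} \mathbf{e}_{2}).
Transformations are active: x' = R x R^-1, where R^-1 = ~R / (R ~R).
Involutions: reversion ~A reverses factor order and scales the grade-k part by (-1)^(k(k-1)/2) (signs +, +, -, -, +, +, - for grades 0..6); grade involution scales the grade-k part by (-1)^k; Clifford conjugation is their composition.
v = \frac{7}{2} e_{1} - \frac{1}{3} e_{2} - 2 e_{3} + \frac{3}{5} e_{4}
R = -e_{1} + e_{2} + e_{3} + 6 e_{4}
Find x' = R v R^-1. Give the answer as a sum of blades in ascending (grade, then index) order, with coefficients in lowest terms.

~R = -e_{1} + e_{2} + e_{3} + 6 e_{4}, and R ~R = 39, so R^-1 = ~R / (39).
R v = -\frac{67}{30} - \frac{19}{6} e_{12} - \frac{3}{2} e_{13} - \frac{108}{5} e_{14} - \frac{5}{3} e_{23} + \frac{13}{5} e_{24} + \frac{63}{5} e_{34}
Answer: -\frac{3961}{1170} e_{1} + \frac{128}{585} e_{2} + \frac{1103}{585} e_{3} - \frac{251}{195} e_{4}


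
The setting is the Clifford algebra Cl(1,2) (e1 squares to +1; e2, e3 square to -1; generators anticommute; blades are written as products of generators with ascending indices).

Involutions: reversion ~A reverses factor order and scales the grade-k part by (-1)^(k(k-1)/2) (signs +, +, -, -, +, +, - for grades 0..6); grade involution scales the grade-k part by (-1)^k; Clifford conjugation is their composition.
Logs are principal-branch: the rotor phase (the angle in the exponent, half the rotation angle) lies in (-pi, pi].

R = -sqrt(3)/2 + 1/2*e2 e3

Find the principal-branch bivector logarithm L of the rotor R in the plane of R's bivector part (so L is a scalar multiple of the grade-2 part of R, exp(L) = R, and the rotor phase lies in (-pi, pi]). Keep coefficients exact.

The scalar part of R is -sqrt(3)/2, and that scalar determines the rotor phase on the principal branch; recovering the unit plane as bivector-part over sine of the phase gives L = phase * plane.
Concretely: cos(phase) = -sqrt(3)/2 gives phase = ±5*pi/6, and since phase/sin(phase) is even the sign is immaterial: L = (phase/sin(phase)) * <R>_2 = (5*pi/3) * <R>_2.
Answer: 5*pi/6*e2 e3
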